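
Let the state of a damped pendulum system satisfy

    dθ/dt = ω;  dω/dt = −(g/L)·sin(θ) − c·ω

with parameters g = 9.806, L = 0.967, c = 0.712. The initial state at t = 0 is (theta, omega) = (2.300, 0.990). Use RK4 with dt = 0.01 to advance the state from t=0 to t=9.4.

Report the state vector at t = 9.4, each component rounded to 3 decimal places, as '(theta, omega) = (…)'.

(theta, omega) = (-0.059, -0.134)

t=0.000: state=(2.300, 0.990)
step 1 (dt=0.01): k1=(0.990, -8.267), k2=(0.949, -8.204), k3=(0.949, -8.205), k4=(0.908, -8.144); state += dt/6·(k1+2k2+2k3+k4)
t=0.010: state=(2.309, 0.908)
t=0.020: state=(2.318, 0.827)
t=0.030: state=(2.326, 0.747)
continuing one RK4 step at a time; state shown every 50 steps (Δt=0.5):
t=0.500: state=(1.882, -2.652)
t=1.000: state=(-0.196, -4.528)
t=1.500: state=(-1.339, 0.251)
t=2.000: state=(-0.250, 3.324)
t=2.500: state=(0.875, 0.480)
t=3.000: state=(0.277, -2.286)
t=3.500: state=(-0.585, -0.545)
t=4.000: state=(-0.220, 1.583)
t=4.500: state=(0.401, 0.437)
t=5.000: state=(0.159, -1.106)
t=5.500: state=(-0.279, -0.314)
t=6.000: state=(-0.110, 0.777)
t=6.500: state=(0.196, 0.215)
t=7.000: state=(0.075, -0.547)
t=7.500: state=(-0.138, -0.144)
t=8.000: state=(-0.050, 0.385)
t=8.500: state=(0.098, 0.095)
t=9.000: state=(0.033, -0.272)
t=9.400: state=(-0.059, -0.134)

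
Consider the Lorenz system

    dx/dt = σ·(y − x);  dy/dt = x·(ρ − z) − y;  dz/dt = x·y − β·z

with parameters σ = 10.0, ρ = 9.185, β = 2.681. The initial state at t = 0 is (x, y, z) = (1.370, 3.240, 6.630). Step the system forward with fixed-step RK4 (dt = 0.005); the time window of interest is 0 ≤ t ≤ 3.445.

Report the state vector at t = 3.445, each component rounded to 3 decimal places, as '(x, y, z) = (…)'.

(x, y, z) = (4.596, 4.719, 7.856)

t=0.000: state=(1.370, 3.240, 6.630)
step 1 (dt=0.005): k1=(18.700, 0.260, -13.336), k2=(18.239, 0.426, -13.094), k3=(18.255, 0.422, -13.099), k4=(17.808, 0.587, -12.862); state += dt/6·(k1+2k2+2k3+k4)
t=0.005: state=(1.461, 3.242, 6.565)
t=0.010: state=(1.548, 3.246, 6.501)
t=0.015: state=(1.631, 3.251, 6.440)
continuing one RK4 step at a time; state shown every 40 steps (Δt=0.2):
t=0.200: state=(3.476, 4.296, 5.420)
t=0.400: state=(5.224, 6.057, 6.836)
t=0.600: state=(6.023, 5.831, 9.588)
t=0.800: state=(4.801, 4.039, 9.703)
t=1.000: state=(3.754, 3.531, 8.013)
t=1.200: state=(3.858, 4.144, 6.881)
t=1.400: state=(4.687, 5.156, 7.150)
t=1.600: state=(5.360, 5.474, 8.488)
t=1.800: state=(5.059, 4.711, 9.136)
t=2.000: state=(4.375, 4.123, 8.480)
t=2.200: state=(4.193, 4.261, 7.670)
t=2.400: state=(4.545, 4.788, 7.549)
t=2.600: state=(4.970, 5.104, 8.131)
t=2.800: state=(4.975, 4.855, 8.644)
t=3.000: state=(4.637, 4.467, 8.496)
t=3.200: state=(4.433, 4.413, 8.038)
t=3.400: state=(4.543, 4.655, 7.839)
t=3.445: state=(4.596, 4.719, 7.856)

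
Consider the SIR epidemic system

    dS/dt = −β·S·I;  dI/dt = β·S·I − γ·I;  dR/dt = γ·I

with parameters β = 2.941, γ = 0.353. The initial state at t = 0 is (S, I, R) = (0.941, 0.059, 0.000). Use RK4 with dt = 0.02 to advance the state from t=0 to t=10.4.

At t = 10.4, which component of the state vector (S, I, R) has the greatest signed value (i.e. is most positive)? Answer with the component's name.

largest component: R

t=0.000: state=(0.941, 0.059, 0.000)
step 1 (dt=0.02): k1=(-0.163, 0.142, 0.021), k2=(-0.167, 0.146, 0.021), k3=(-0.167, 0.146, 0.021), k4=(-0.171, 0.149, 0.022); state += dt/6·(k1+2k2+2k3+k4)
t=0.020: state=(0.938, 0.062, 0.000)
t=0.040: state=(0.934, 0.065, 0.001)
t=0.060: state=(0.931, 0.068, 0.001)
continuing one RK4 step at a time; state shown every 25 steps (Δt=0.5):
t=0.500: state=(0.800, 0.181, 0.020)
t=1.000: state=(0.524, 0.406, 0.070)
t=1.500: state=(0.247, 0.592, 0.160)
t=2.000: state=(0.099, 0.631, 0.270)
t=2.500: state=(0.040, 0.582, 0.378)
t=3.000: state=(0.018, 0.508, 0.474)
t=3.500: state=(0.009, 0.434, 0.557)
t=4.000: state=(0.005, 0.367, 0.628)
t=4.500: state=(0.003, 0.310, 0.687)
t=5.000: state=(0.002, 0.260, 0.738)
t=5.500: state=(0.001, 0.219, 0.780)
t=6.000: state=(0.001, 0.184, 0.815)
t=6.500: state=(0.001, 0.154, 0.845)
t=7.000: state=(0.001, 0.129, 0.870)
t=7.500: state=(0.001, 0.109, 0.891)
t=8.000: state=(0.000, 0.091, 0.908)
t=8.500: state=(0.000, 0.076, 0.923)
t=9.000: state=(0.000, 0.064, 0.936)
t=9.500: state=(0.000, 0.054, 0.946)
t=10.000: state=(0.000, 0.045, 0.955)
t=10.400: state=(0.000, 0.039, 0.961)
compare at T: S=0.000, I=0.039, R=0.961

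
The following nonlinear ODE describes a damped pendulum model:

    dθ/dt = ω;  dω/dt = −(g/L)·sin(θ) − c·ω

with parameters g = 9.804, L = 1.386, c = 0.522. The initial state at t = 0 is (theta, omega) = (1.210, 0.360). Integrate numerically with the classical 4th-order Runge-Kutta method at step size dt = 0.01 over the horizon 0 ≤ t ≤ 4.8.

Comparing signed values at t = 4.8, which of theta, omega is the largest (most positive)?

t=0.000: state=(1.210, 0.360)
step 1 (dt=0.01): k1=(0.360, -6.806), k2=(0.326, -6.793), k3=(0.326, -6.792), k4=(0.292, -6.779); state += dt/6·(k1+2k2+2k3+k4)
t=0.010: state=(1.213, 0.292)
t=0.020: state=(1.216, 0.224)
t=0.030: state=(1.218, 0.157)
continuing one RK4 step at a time; state shown every 20 steps (Δt=0.2):
t=0.200: state=(1.150, -0.928)
t=0.400: state=(0.855, -1.975)
t=0.600: state=(0.391, -2.562)
t=0.800: state=(-0.125, -2.477)
t=1.000: state=(-0.557, -1.766)
t=1.200: state=(-0.809, -0.725)
t=1.400: state=(-0.845, 0.352)
t=1.600: state=(-0.680, 1.257)
t=1.800: state=(-0.366, 1.808)
t=2.000: state=(0.010, 1.862)
t=2.200: state=(0.346, 1.427)
t=2.400: state=(0.560, 0.682)
t=2.600: state=(0.613, -0.145)
t=2.800: state=(0.509, -0.858)
t=3.000: state=(0.288, -1.300)
t=3.200: state=(0.014, -1.372)
t=3.400: state=(-0.236, -1.078)
t=3.600: state=(-0.400, -0.538)
t=3.800: state=(-0.446, 0.080)
t=4.000: state=(-0.374, 0.618)
t=4.200: state=(-0.213, 0.950)
t=4.400: state=(-0.012, 1.005)
t=4.600: state=(0.171, 0.792)
t=4.800: state=(0.292, 0.395)
compare at T: theta=0.292, omega=0.395

largest component: omega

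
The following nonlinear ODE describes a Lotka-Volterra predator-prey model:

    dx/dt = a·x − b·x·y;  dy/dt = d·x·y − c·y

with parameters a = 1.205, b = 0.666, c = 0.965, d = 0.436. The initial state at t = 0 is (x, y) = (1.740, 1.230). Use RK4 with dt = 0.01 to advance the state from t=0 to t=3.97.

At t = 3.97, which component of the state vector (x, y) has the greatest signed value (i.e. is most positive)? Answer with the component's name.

t=0.000: state=(1.740, 1.230)
step 1 (dt=0.01): k1=(0.671, -0.254), k2=(0.674, -0.252), k3=(0.674, -0.252), k4=(0.677, -0.250); state += dt/6·(k1+2k2+2k3+k4)
t=0.010: state=(1.747, 1.227)
t=0.020: state=(1.754, 1.225)
t=0.030: state=(1.760, 1.223)
continuing one RK4 step at a time; state shown every 20 steps (Δt=0.2):
t=0.200: state=(1.885, 1.188)
t=0.400: state=(2.052, 1.162)
t=0.600: state=(2.238, 1.155)
t=0.800: state=(2.440, 1.168)
t=1.000: state=(2.653, 1.202)
t=1.200: state=(2.866, 1.261)
t=1.400: state=(3.066, 1.347)
t=1.600: state=(3.237, 1.462)
t=1.800: state=(3.359, 1.608)
t=2.000: state=(3.412, 1.782)
t=2.200: state=(3.381, 1.976)
t=2.400: state=(3.262, 2.178)
t=2.600: state=(3.066, 2.368)
t=2.800: state=(2.815, 2.523)
t=3.000: state=(2.541, 2.628)
t=3.200: state=(2.270, 2.672)
t=3.400: state=(2.024, 2.656)
t=3.600: state=(1.816, 2.588)
t=3.800: state=(1.648, 2.481)
t=3.970: state=(1.537, 2.369)
compare at T: x=1.537, y=2.369

largest component: y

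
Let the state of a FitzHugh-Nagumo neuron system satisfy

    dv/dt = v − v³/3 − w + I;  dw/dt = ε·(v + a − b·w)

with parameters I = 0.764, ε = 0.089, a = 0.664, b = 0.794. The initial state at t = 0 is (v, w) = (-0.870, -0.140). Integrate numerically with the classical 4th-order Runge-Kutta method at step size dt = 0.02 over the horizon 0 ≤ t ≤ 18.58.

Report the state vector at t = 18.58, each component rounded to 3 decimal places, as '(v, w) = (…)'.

(v, w) = (-0.280, 1.566)

t=0.000: state=(-0.870, -0.140)
step 1 (dt=0.02): k1=(0.254, -0.008), k2=(0.254, -0.008), k3=(0.254, -0.008), k4=(0.255, -0.008); state += dt/6·(k1+2k2+2k3+k4)
t=0.020: state=(-0.865, -0.140)
t=0.040: state=(-0.860, -0.140)
t=0.060: state=(-0.855, -0.140)
continuing one RK4 step at a time; state shown every 50 steps (Δt=1):
t=1.000: state=(-0.559, -0.136)
t=2.000: state=(0.043, -0.095)
t=3.000: state=(1.307, 0.024)
t=4.000: state=(1.919, 0.227)
t=5.000: state=(1.903, 0.434)
t=6.000: state=(1.832, 0.622)
t=7.000: state=(1.756, 0.791)
t=8.000: state=(1.680, 0.941)
t=9.000: state=(1.602, 1.075)
t=10.000: state=(1.521, 1.193)
t=11.000: state=(1.438, 1.296)
t=12.000: state=(1.350, 1.384)
t=13.000: state=(1.256, 1.459)
t=14.000: state=(1.150, 1.520)
t=15.000: state=(1.027, 1.567)
t=16.000: state=(0.869, 1.599)
t=17.000: state=(0.637, 1.612)
t=18.000: state=(0.205, 1.597)
t=18.580: state=(-0.280, 1.566)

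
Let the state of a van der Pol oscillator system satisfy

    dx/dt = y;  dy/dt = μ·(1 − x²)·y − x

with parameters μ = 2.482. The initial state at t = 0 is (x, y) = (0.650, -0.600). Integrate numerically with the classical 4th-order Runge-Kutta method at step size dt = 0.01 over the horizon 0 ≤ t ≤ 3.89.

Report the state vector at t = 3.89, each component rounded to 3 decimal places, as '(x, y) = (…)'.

(x, y) = (-0.832, 1.054)

t=0.000: state=(0.650, -0.600)
step 1 (dt=0.01): k1=(-0.600, -1.510), k2=(-0.608, -1.524), k3=(-0.608, -1.524), k4=(-0.615, -1.538); state += dt/6·(k1+2k2+2k3+k4)
t=0.010: state=(0.644, -0.615)
t=0.020: state=(0.638, -0.631)
t=0.030: state=(0.631, -0.647)
continuing one RK4 step at a time; state shown every 20 steps (Δt=0.2):
t=0.200: state=(0.495, -0.973)
t=0.400: state=(0.245, -1.581)
t=0.600: state=(-0.165, -2.595)
t=0.800: state=(-0.802, -3.660)
t=1.000: state=(-1.494, -2.815)
t=1.200: state=(-1.851, -0.873)
t=1.400: state=(-1.924, -0.027)
t=1.600: state=(-1.901, 0.206)
t=1.800: state=(-1.852, 0.274)
t=2.000: state=(-1.794, 0.304)
t=2.200: state=(-1.731, 0.327)
t=2.400: state=(-1.663, 0.350)
t=2.600: state=(-1.590, 0.378)
t=2.800: state=(-1.511, 0.413)
t=3.000: state=(-1.424, 0.458)
t=3.200: state=(-1.327, 0.517)
t=3.400: state=(-1.216, 0.601)
t=3.600: state=(-1.084, 0.726)
t=3.800: state=(-0.921, 0.924)
t=3.890: state=(-0.832, 1.054)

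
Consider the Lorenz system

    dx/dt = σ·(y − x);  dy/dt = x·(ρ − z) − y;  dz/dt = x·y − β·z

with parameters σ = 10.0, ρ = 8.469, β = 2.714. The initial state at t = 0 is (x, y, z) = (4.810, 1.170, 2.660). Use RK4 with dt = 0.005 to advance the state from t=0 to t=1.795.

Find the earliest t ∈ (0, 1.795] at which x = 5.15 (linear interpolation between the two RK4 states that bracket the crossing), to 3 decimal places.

t=0.000: state=(4.810, 1.170, 2.660)
step 1 (dt=0.005): k1=(-36.400, 26.771, -1.592), k2=(-34.821, 26.195, -1.371), k3=(-34.875, 26.216, -1.375), k4=(-33.345, 25.659, -1.169); state += dt/6·(k1+2k2+2k3+k4)
t=0.005: state=(4.636, 1.301, 2.653)
t=0.010: state=(4.476, 1.427, 2.648)
t=0.015: state=(4.330, 1.547, 2.645)
continuing one RK4 step at a time; state shown every 20 steps (Δt=0.1):
t=0.100: state=(3.284, 3.129, 2.754)
t=0.200: state=(3.739, 4.623, 3.283)
t=0.300: state=(4.831, 6.049, 4.533)
t=0.325: state=(5.137, 6.356, 4.983)
next step: t=0.330: state=(5.197, 6.413, 5.080) — x has crossed 5.15
linear interpolation between t=0.325 (5.13659) and t=0.330 (5.19748) → t≈0.326

t = 0.326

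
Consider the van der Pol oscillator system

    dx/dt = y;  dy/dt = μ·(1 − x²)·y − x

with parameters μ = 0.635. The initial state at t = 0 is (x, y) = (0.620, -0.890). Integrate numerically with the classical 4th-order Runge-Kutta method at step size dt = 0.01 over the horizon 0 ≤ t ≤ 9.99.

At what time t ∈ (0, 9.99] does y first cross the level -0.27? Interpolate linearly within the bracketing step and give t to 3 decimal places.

t = 1.848

t=0.000: state=(0.620, -0.890)
step 1 (dt=0.01): k1=(-0.890, -0.968), k2=(-0.895, -0.968), k3=(-0.895, -0.968), k4=(-0.900, -0.969); state += dt/6·(k1+2k2+2k3+k4)
t=0.010: state=(0.611, -0.900)
t=0.020: state=(0.602, -0.909)
t=0.030: state=(0.593, -0.919)
continuing one RK4 step at a time; state shown every 50 steps (Δt=0.5):
t=0.500: state=(0.052, -1.378)
t=1.000: state=(-0.723, -1.629)
t=1.500: state=(-1.419, -0.996)
t=1.840: state=(-1.636, -0.286)
next step: t=1.850: state=(-1.639, -0.267) — y has crossed -0.27
linear interpolation between t=1.840 (-0.28596) and t=1.850 (-0.26663) → t≈1.848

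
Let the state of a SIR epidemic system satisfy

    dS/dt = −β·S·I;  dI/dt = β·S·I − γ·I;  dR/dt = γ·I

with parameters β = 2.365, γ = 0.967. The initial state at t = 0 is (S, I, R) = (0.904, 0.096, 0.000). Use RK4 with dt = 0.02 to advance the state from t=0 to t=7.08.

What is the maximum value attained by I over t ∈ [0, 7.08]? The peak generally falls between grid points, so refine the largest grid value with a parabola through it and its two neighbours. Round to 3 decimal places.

max I = 0.267

t=0.000: state=(0.904, 0.096, 0.000)
step 1 (dt=0.02): k1=(-0.205, 0.112, 0.093), k2=(-0.207, 0.113, 0.094), k3=(-0.207, 0.113, 0.094), k4=(-0.209, 0.114, 0.095); state += dt/6·(k1+2k2+2k3+k4)
t=0.020: state=(0.900, 0.098, 0.002)
t=0.040: state=(0.896, 0.101, 0.004)
t=0.060: state=(0.891, 0.103, 0.006)
continuing one RK4 step at a time; state shown every 25 steps (Δt=0.5):
t=0.500: state=(0.778, 0.161, 0.061)
t=1.000: state=(0.618, 0.227, 0.156)
t=1.500: state=(0.460, 0.264, 0.276)
t=2.000: state=(0.337, 0.259, 0.404)
t=2.500: state=(0.252, 0.226, 0.522)
t=3.000: state=(0.198, 0.181, 0.621)
t=3.500: state=(0.164, 0.138, 0.698)
t=4.000: state=(0.143, 0.102, 0.755)
t=4.500: state=(0.129, 0.074, 0.798)
t=5.000: state=(0.119, 0.053, 0.828)
t=5.500: state=(0.113, 0.037, 0.850)
t=6.000: state=(0.109, 0.026, 0.865)
t=6.500: state=(0.106, 0.018, 0.875)
t=7.000: state=(0.104, 0.013, 0.883)
t=7.080: state=(0.104, 0.012, 0.884)
largest grid value and its neighbours: I(1.660)=0.26664, I(1.680)=0.26671, I(1.700)=0.26670
parabola through these three points peaks at t≈1.689 with I≈0.26671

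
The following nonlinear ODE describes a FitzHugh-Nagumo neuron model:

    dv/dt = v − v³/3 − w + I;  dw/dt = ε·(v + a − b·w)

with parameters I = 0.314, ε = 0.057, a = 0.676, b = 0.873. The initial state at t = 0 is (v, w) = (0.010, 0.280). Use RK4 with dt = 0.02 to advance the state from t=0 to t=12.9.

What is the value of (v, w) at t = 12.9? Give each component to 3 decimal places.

t=0.000: state=(0.010, 0.280)
step 1 (dt=0.02): k1=(0.044, 0.025), k2=(0.044, 0.025), k3=(0.044, 0.025), k4=(0.044, 0.025); state += dt/6·(k1+2k2+2k3+k4)
t=0.020: state=(0.011, 0.281)
t=0.040: state=(0.012, 0.281)
t=0.060: state=(0.013, 0.282)
continuing one RK4 step at a time; state shown every 25 steps (Δt=0.5):
t=0.500: state=(0.035, 0.293)
t=1.000: state=(0.067, 0.306)
t=1.500: state=(0.112, 0.320)
t=2.000: state=(0.175, 0.335)
t=2.500: state=(0.268, 0.352)
t=3.000: state=(0.403, 0.372)
t=3.500: state=(0.595, 0.396)
t=4.000: state=(0.842, 0.425)
t=4.500: state=(1.108, 0.461)
t=5.000: state=(1.328, 0.503)
t=5.500: state=(1.462, 0.549)
t=6.000: state=(1.522, 0.597)
t=6.500: state=(1.535, 0.645)
t=7.000: state=(1.525, 0.691)
t=7.500: state=(1.504, 0.736)
t=8.000: state=(1.476, 0.778)
t=8.500: state=(1.444, 0.819)
t=9.000: state=(1.411, 0.859)
t=9.500: state=(1.375, 0.896)
t=10.000: state=(1.337, 0.931)
t=10.500: state=(1.298, 0.964)
t=11.000: state=(1.256, 0.995)
t=11.500: state=(1.212, 1.025)
t=12.000: state=(1.164, 1.052)
t=12.500: state=(1.112, 1.077)
t=12.900: state=(1.066, 1.096)

(v, w) = (1.066, 1.096)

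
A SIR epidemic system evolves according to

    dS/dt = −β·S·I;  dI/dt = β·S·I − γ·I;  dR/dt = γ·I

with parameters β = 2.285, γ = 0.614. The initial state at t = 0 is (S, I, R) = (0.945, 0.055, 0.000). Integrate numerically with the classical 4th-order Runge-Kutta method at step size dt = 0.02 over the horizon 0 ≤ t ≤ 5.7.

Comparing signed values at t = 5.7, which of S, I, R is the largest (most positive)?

t=0.000: state=(0.945, 0.055, 0.000)
step 1 (dt=0.02): k1=(-0.119, 0.085, 0.034), k2=(-0.120, 0.086, 0.034), k3=(-0.120, 0.086, 0.034), k4=(-0.122, 0.087, 0.035); state += dt/6·(k1+2k2+2k3+k4)
t=0.020: state=(0.943, 0.057, 0.001)
t=0.040: state=(0.940, 0.058, 0.001)
t=0.060: state=(0.938, 0.060, 0.002)
continuing one RK4 step at a time; state shown every 10 steps (Δt=0.2):
t=0.200: state=(0.918, 0.074, 0.008)
t=0.400: state=(0.882, 0.099, 0.019)
t=0.600: state=(0.837, 0.130, 0.033)
t=0.800: state=(0.782, 0.167, 0.051)
t=1.000: state=(0.718, 0.208, 0.074)
t=1.200: state=(0.647, 0.251, 0.102)
t=1.400: state=(0.571, 0.294, 0.135)
t=1.600: state=(0.495, 0.331, 0.174)
t=1.800: state=(0.422, 0.361, 0.216)
t=2.000: state=(0.356, 0.382, 0.262)
t=2.200: state=(0.298, 0.392, 0.310)
t=2.400: state=(0.249, 0.393, 0.358)
t=2.600: state=(0.209, 0.385, 0.406)
t=2.800: state=(0.175, 0.372, 0.452)
t=3.000: state=(0.149, 0.354, 0.497)
t=3.200: state=(0.127, 0.334, 0.539)
t=3.400: state=(0.110, 0.311, 0.579)
t=3.600: state=(0.096, 0.289, 0.616)
t=3.800: state=(0.084, 0.266, 0.650)
t=4.000: state=(0.075, 0.244, 0.681)
t=4.200: state=(0.067, 0.223, 0.710)
t=4.400: state=(0.061, 0.203, 0.736)
t=4.600: state=(0.056, 0.184, 0.760)
t=4.800: state=(0.052, 0.167, 0.781)
t=5.000: state=(0.048, 0.151, 0.801)
t=5.200: state=(0.045, 0.137, 0.818)
t=5.400: state=(0.042, 0.123, 0.834)
t=5.600: state=(0.040, 0.111, 0.849)
t=5.700: state=(0.039, 0.105, 0.855)
compare at T: S=0.039, I=0.105, R=0.855

largest component: R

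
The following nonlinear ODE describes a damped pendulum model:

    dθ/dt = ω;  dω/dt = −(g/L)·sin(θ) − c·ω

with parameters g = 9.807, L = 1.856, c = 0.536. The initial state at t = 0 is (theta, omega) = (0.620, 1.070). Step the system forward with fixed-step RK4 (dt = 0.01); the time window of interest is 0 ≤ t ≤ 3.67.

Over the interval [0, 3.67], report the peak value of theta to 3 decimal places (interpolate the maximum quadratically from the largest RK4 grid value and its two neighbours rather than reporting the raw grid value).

t=0.000: state=(0.620, 1.070)
step 1 (dt=0.01): k1=(1.070, -3.644), k2=(1.052, -3.657), k3=(1.052, -3.656), k4=(1.033, -3.669); state += dt/6·(k1+2k2+2k3+k4)
t=0.010: state=(0.631, 1.033)
t=0.020: state=(0.641, 0.997)
t=0.030: state=(0.650, 0.960)
continuing one RK4 step at a time; state shown every 20 steps (Δt=0.2):
t=0.200: state=(0.759, 0.314)
t=0.400: state=(0.748, -0.412)
t=0.600: state=(0.603, -1.003)
t=0.800: state=(0.361, -1.368)
t=1.000: state=(0.075, -1.444)
t=1.200: state=(-0.197, -1.231)
t=1.400: state=(-0.403, -0.802)
t=1.600: state=(-0.510, -0.270)
t=1.800: state=(-0.511, 0.255)
t=2.000: state=(-0.415, 0.682)
t=2.200: state=(-0.249, 0.942)
t=2.400: state=(-0.052, 0.996)
t=2.600: state=(0.135, 0.848)
t=2.800: state=(0.277, 0.551)
t=3.000: state=(0.351, 0.179)
t=3.200: state=(0.349, -0.189)
t=3.400: state=(0.280, -0.484)
t=3.600: state=(0.164, -0.657)
t=3.670: state=(0.117, -0.684)
largest grid value and its neighbours: theta(0.270)=0.77158, theta(0.280)=0.77190, theta(0.290)=0.77184
parabola through these three points peaks at t≈0.284 with theta≈0.77192

max theta = 0.772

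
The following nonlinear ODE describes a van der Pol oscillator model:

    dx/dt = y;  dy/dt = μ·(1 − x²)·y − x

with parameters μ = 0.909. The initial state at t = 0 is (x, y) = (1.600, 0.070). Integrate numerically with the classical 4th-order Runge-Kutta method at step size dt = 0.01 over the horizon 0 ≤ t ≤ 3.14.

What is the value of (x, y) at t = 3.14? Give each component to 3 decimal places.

(x, y) = (-1.944, 0.268)

t=0.000: state=(1.600, 0.070)
step 1 (dt=0.01): k1=(0.070, -1.699), k2=(0.062, -1.688), k3=(0.062, -1.688), k4=(0.053, -1.676); state += dt/6·(k1+2k2+2k3+k4)
t=0.010: state=(1.601, 0.053)
t=0.020: state=(1.601, 0.036)
t=0.030: state=(1.601, 0.020)
continuing one RK4 step at a time; state shown every 20 steps (Δt=0.2):
t=0.200: state=(1.583, -0.226)
t=0.400: state=(1.515, -0.449)
t=0.600: state=(1.406, -0.630)
t=0.800: state=(1.264, -0.796)
t=1.000: state=(1.087, -0.970)
t=1.200: state=(0.874, -1.174)
t=1.400: state=(0.614, -1.427)
t=1.600: state=(0.298, -1.745)
t=1.800: state=(-0.087, -2.109)
t=2.000: state=(-0.541, -2.412)
t=2.200: state=(-1.032, -2.416)
t=2.400: state=(-1.474, -1.928)
t=2.600: state=(-1.782, -1.136)
t=2.800: state=(-1.934, -0.422)
t=3.000: state=(-1.967, 0.054)
t=3.140: state=(-1.944, 0.268)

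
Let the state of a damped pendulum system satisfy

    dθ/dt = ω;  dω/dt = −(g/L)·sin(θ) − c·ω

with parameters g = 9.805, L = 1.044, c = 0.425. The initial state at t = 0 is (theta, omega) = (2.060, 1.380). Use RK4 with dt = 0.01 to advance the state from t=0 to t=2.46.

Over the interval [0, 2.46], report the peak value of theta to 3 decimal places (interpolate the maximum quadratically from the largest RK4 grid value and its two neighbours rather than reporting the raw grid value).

max theta = 2.173

t=0.000: state=(2.060, 1.380)
step 1 (dt=0.01): k1=(1.380, -8.877), k2=(1.336, -8.827), k3=(1.336, -8.828), k4=(1.292, -8.779); state += dt/6·(k1+2k2+2k3+k4)
t=0.010: state=(2.073, 1.292)
t=0.020: state=(2.086, 1.204)
t=0.030: state=(2.097, 1.118)
continuing one RK4 step at a time; state shown every 10 steps (Δt=0.1):
t=0.100: state=(2.155, 0.536)
t=0.200: state=(2.169, -0.246)
t=0.300: state=(2.107, -1.008)
t=0.400: state=(1.967, -1.785)
t=0.500: state=(1.749, -2.589)
t=0.600: state=(1.449, -3.397)
t=0.700: state=(1.072, -4.127)
t=0.800: state=(0.631, -4.643)
t=0.900: state=(0.155, -4.798)
t=1.000: state=(-0.314, -4.523)
t=1.100: state=(-0.737, -3.871)
t=1.200: state=(-1.081, -2.984)
t=1.300: state=(-1.330, -2.000)
t=1.400: state=(-1.481, -1.010)
t=1.500: state=(-1.533, -0.050)
t=1.600: state=(-1.492, 0.871)
t=1.700: state=(-1.361, 1.745)
t=1.800: state=(-1.145, 2.545)
t=1.900: state=(-0.856, 3.213)
t=2.000: state=(-0.510, 3.659)
t=2.100: state=(-0.135, 3.796)
t=2.200: state=(0.237, 3.588)
t=2.300: state=(0.573, 3.073)
t=2.400: state=(0.845, 2.344)
t=2.460: state=(0.971, 1.846)
largest grid value and its neighbours: theta(0.160)=2.17299, theta(0.170)=2.17322, theta(0.180)=2.17268
parabola through these three points peaks at t≈0.168 with theta≈2.17324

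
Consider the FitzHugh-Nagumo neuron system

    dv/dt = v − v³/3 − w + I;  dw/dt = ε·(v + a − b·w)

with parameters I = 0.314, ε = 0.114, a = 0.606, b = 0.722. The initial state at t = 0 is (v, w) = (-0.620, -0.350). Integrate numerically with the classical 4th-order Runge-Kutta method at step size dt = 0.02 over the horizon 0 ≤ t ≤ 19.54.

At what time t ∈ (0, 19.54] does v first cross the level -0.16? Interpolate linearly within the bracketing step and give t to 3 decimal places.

t=0.000: state=(-0.620, -0.350)
step 1 (dt=0.02): k1=(0.123, 0.027), k2=(0.124, 0.027), k3=(0.124, 0.027), k4=(0.124, 0.027); state += dt/6·(k1+2k2+2k3+k4)
t=0.020: state=(-0.618, -0.349)
t=0.040: state=(-0.615, -0.349)
t=0.060: state=(-0.613, -0.348)
continuing one RK4 step at a time; state shown every 50 steps (Δt=1):
t=1.000: state=(-0.464, -0.316)
t=2.000: state=(-0.183, -0.262)
t=2.040: state=(-0.167, -0.259)
next step: t=2.060: state=(-0.159, -0.257) — v has crossed -0.16
linear interpolation between t=2.040 (-0.16746) and t=2.060 (-0.15926) → t≈2.058

t = 2.058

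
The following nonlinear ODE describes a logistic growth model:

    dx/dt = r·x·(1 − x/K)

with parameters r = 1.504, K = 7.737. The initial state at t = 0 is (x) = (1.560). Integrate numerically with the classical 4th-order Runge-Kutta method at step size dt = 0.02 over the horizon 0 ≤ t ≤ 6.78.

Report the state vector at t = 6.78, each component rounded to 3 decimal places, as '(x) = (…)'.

t=0.000: state=(1.560)
step 1 (dt=0.02): k1=(1.873), k2=(1.890), k3=(1.890), k4=(1.907); state += dt/6·(k1+2k2+2k3+k4)
t=0.020: state=(1.598)
t=0.040: state=(1.636)
t=0.060: state=(1.675)
continuing one RK4 step at a time; state shown every 25 steps (Δt=0.5):
t=0.500: state=(2.699)
t=1.000: state=(4.115)
t=1.500: state=(5.468)
t=2.000: state=(6.471)
t=2.500: state=(7.084)
t=3.000: state=(7.415)
t=3.500: state=(7.582)
t=4.000: state=(7.663)
t=4.500: state=(7.702)
t=5.000: state=(7.720)
t=5.500: state=(7.729)
t=6.000: state=(7.733)
t=6.500: state=(7.735)
t=6.780: state=(7.736)

(x) = (7.736)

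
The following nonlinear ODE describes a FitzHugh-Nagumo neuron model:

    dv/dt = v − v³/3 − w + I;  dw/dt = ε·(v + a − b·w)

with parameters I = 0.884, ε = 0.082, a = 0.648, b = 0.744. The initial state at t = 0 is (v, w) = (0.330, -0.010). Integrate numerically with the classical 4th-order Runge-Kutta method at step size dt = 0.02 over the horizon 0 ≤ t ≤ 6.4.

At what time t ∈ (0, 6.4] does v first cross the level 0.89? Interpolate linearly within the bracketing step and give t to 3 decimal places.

t = 0.404

t=0.000: state=(0.330, -0.010)
step 1 (dt=0.02): k1=(1.212, 0.081), k2=(1.222, 0.082), k3=(1.222, 0.082), k4=(1.232, 0.083); state += dt/6·(k1+2k2+2k3+k4)
t=0.020: state=(0.354, -0.008)
t=0.040: state=(0.379, -0.007)
t=0.060: state=(0.405, -0.005)
t=0.400: state=(0.884, 0.031)
next step: t=0.420: state=(0.914, 0.033) — v has crossed 0.89
linear interpolation between t=0.400 (0.88426) and t=0.420 (0.91443) → t≈0.404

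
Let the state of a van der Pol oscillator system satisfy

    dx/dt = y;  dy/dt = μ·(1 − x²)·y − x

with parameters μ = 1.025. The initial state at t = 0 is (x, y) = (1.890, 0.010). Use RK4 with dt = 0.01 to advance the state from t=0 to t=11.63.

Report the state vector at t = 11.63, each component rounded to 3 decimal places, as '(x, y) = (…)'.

t=0.000: state=(1.890, 0.010)
step 1 (dt=0.01): k1=(0.010, -1.916), k2=(0.000, -1.891), k3=(0.001, -1.891), k4=(-0.009, -1.867); state += dt/6·(k1+2k2+2k3+k4)
t=0.010: state=(1.890, -0.009)
t=0.020: state=(1.890, -0.027)
t=0.030: state=(1.889, -0.045)
continuing one RK4 step at a time; state shown every 50 steps (Δt=0.5):
t=0.500: state=(1.732, -0.537)
t=1.000: state=(1.393, -0.819)
t=1.500: state=(0.891, -1.232)
t=2.000: state=(0.087, -2.076)
t=2.500: state=(-1.162, -2.564)
t=3.000: state=(-1.958, -0.525)
t=3.500: state=(-1.935, 0.399)
t=4.000: state=(-1.660, 0.673)
t=4.500: state=(-1.261, 0.941)
t=5.000: state=(-0.679, 1.454)
t=5.500: state=(0.280, 2.444)
t=6.000: state=(1.546, 2.022)
t=6.500: state=(2.008, 0.061)
t=7.000: state=(1.863, -0.510)
t=7.500: state=(1.547, -0.747)
t=8.000: state=(1.102, -1.064)
t=8.500: state=(0.427, -1.721)
t=9.000: state=(-0.691, -2.683)
t=9.500: state=(-1.809, -1.264)
t=10.000: state=(-1.994, 0.215)
t=10.500: state=(-1.775, 0.592)
t=11.000: state=(-1.422, 0.829)
t=11.500: state=(-0.921, 1.221)
t=11.630: state=(-0.752, 1.381)

(x, y) = (-0.752, 1.381)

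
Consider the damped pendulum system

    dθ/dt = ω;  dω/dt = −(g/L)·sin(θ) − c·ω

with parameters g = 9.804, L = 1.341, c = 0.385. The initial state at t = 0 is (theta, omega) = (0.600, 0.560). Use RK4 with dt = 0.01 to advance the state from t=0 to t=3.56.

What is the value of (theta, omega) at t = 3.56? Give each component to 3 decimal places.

t=0.000: state=(0.600, 0.560)
step 1 (dt=0.01): k1=(0.560, -4.344), k2=(0.538, -4.352), k3=(0.538, -4.352), k4=(0.516, -4.359); state += dt/6·(k1+2k2+2k3+k4)
t=0.010: state=(0.605, 0.516)
t=0.020: state=(0.610, 0.473)
t=0.030: state=(0.615, 0.429)
continuing one RK4 step at a time; state shown every 20 steps (Δt=0.2):
t=0.200: state=(0.625, -0.307)
t=0.400: state=(0.486, -1.039)
t=0.600: state=(0.230, -1.461)
t=0.800: state=(-0.070, -1.462)
t=1.000: state=(-0.328, -1.065)
t=1.200: state=(-0.479, -0.418)
t=1.400: state=(-0.492, 0.284)
t=1.600: state=(-0.374, 0.864)
t=1.800: state=(-0.164, 1.179)
t=2.000: state=(0.075, 1.151)
t=2.200: state=(0.275, 0.812)
t=2.400: state=(0.387, 0.282)
t=2.600: state=(0.386, -0.282)
t=2.800: state=(0.282, -0.731)
t=3.000: state=(0.109, -0.953)
t=3.200: state=(-0.081, -0.899)
t=3.400: state=(-0.234, -0.603)
t=3.560: state=(-0.304, -0.260)

(theta, omega) = (-0.304, -0.260)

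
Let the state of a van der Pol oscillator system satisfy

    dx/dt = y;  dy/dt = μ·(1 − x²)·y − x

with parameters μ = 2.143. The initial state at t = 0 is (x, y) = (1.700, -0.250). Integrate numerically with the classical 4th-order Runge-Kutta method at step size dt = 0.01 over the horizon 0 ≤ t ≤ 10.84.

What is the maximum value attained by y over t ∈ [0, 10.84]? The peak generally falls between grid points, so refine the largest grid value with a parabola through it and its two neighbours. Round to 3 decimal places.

max y = 3.992

t=0.000: state=(1.700, -0.250)
step 1 (dt=0.01): k1=(-0.250, -0.687), k2=(-0.253, -0.675), k3=(-0.253, -0.675), k4=(-0.257, -0.662); state += dt/6·(k1+2k2+2k3+k4)
t=0.010: state=(1.697, -0.257)
t=0.020: state=(1.695, -0.263)
t=0.030: state=(1.692, -0.270)
continuing one RK4 step at a time; state shown every 50 steps (Δt=0.5):
t=0.500: state=(1.519, -0.442)
t=1.000: state=(1.259, -0.618)
t=1.500: state=(0.864, -1.039)
t=2.000: state=(0.043, -2.596)
t=2.500: state=(-1.675, -2.518)
t=3.000: state=(-2.008, 0.171)
t=3.500: state=(-1.870, 0.327)
t=4.000: state=(-1.692, 0.388)
t=4.500: state=(-1.477, 0.483)
t=5.000: state=(-1.194, 0.675)
t=5.500: state=(-0.748, 1.210)
t=6.000: state=(0.257, 3.218)
t=6.500: state=(1.877, 1.404)
t=7.000: state=(1.987, -0.239)
t=7.500: state=(1.836, -0.339)
t=8.000: state=(1.652, -0.403)
t=8.500: state=(1.426, -0.511)
t=9.000: state=(1.121, -0.741)
t=9.500: state=(0.613, -1.435)
t=10.000: state=(-0.618, -3.790)
t=10.500: state=(-1.977, -0.620)
t=10.840: state=(-2.000, 0.207)
largest grid value and its neighbours: y(6.180)=3.99107, y(6.190)=3.99140, y(6.200)=3.98477
parabola through these three points peaks at t≈6.185 with y≈3.99211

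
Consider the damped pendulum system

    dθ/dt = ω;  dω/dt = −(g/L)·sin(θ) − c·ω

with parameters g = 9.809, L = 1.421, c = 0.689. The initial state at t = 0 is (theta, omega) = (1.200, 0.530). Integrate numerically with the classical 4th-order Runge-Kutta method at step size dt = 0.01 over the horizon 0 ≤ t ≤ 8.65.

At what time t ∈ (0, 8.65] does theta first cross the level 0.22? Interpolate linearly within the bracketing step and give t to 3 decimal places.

t = 0.713

t=0.000: state=(1.200, 0.530)
step 1 (dt=0.01): k1=(0.530, -6.799), k2=(0.496, -6.782), k3=(0.496, -6.782), k4=(0.462, -6.765); state += dt/6·(k1+2k2+2k3+k4)
t=0.010: state=(1.205, 0.462)
t=0.020: state=(1.209, 0.395)
t=0.030: state=(1.213, 0.328)
continuing one RK4 step at a time; state shown every 50 steps (Δt=0.5):
t=0.500: state=(0.722, -2.141)
t=0.710: state=(0.227, -2.462)
next step: t=0.720: state=(0.202, -2.460) — theta has crossed 0.22
linear interpolation between t=0.710 (0.22672) and t=0.720 (0.20210) → t≈0.713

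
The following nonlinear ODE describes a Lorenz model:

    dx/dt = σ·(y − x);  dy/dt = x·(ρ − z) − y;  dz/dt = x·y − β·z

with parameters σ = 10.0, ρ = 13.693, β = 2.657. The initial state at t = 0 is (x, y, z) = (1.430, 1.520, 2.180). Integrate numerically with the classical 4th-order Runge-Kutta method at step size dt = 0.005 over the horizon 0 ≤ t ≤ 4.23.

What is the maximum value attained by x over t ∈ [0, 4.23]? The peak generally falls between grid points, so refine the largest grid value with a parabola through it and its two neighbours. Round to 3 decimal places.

max x = 10.696

t=0.000: state=(1.430, 1.520, 2.180)
step 1 (dt=0.005): k1=(0.900, 14.944, -3.619), k2=(1.251, 14.945, -3.538), k3=(1.242, 14.955, -3.537), k4=(1.586, 14.966, -3.455); state += dt/6·(k1+2k2+2k3+k4)
t=0.005: state=(1.436, 1.595, 2.162)
t=0.010: state=(1.446, 1.670, 2.145)
t=0.015: state=(1.459, 1.745, 2.129)
continuing one RK4 step at a time; state shown every 40 steps (Δt=0.2):
t=0.200: state=(3.754, 6.001, 2.736)
t=0.400: state=(9.950, 12.453, 13.231)
t=0.600: state=(6.377, 2.141, 18.703)
t=0.800: state=(1.414, 0.581, 11.428)
t=1.000: state=(1.116, 1.407, 6.878)
t=1.200: state=(2.477, 3.663, 4.728)
t=1.400: state=(6.465, 9.227, 7.440)
t=1.600: state=(9.376, 7.918, 18.081)
t=1.800: state=(3.924, 1.778, 14.803)
t=2.000: state=(2.167, 2.220, 9.430)
t=2.200: state=(3.428, 4.639, 6.967)
t=2.400: state=(6.985, 9.037, 9.985)
t=2.600: state=(8.155, 6.643, 16.982)
t=2.800: state=(4.201, 2.784, 13.858)
t=3.000: state=(3.257, 3.562, 9.725)
t=3.200: state=(5.006, 6.386, 8.879)
t=3.400: state=(7.711, 8.433, 13.371)
t=3.600: state=(6.413, 4.848, 15.584)
t=3.800: state=(4.111, 3.641, 12.166)
t=4.000: state=(4.449, 5.163, 9.907)
t=4.200: state=(6.457, 7.498, 11.418)
t=4.230: state=(6.752, 7.665, 11.990)
largest grid value and its neighbours: x(0.450)=10.68868, x(0.455)=10.69601, x(0.460)=10.68988
parabola through these three points peaks at t≈0.455 with x≈10.69603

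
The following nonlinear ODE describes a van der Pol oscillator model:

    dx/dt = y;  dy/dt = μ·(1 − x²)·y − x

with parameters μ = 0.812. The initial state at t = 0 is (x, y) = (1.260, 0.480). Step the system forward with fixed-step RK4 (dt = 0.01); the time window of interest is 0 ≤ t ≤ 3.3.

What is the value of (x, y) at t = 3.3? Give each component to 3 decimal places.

t=0.000: state=(1.260, 0.480)
step 1 (dt=0.01): k1=(0.480, -1.489), k2=(0.473, -1.490), k3=(0.473, -1.490), k4=(0.465, -1.491); state += dt/6·(k1+2k2+2k3+k4)
t=0.010: state=(1.265, 0.465)
t=0.020: state=(1.269, 0.450)
t=0.030: state=(1.274, 0.435)
continuing one RK4 step at a time; state shown every 20 steps (Δt=0.2):
t=0.200: state=(1.326, 0.184)
t=0.400: state=(1.335, -0.089)
t=0.600: state=(1.293, -0.327)
t=0.800: state=(1.206, -0.538)
t=1.000: state=(1.079, -0.736)
t=1.200: state=(0.912, -0.936)
t=1.400: state=(0.703, -1.157)
t=1.600: state=(0.447, -1.411)
t=1.800: state=(0.136, -1.699)
t=2.000: state=(-0.233, -1.986)
t=2.200: state=(-0.651, -2.166)
t=2.400: state=(-1.081, -2.075)
t=2.600: state=(-1.457, -1.630)
t=2.800: state=(-1.719, -0.984)
t=3.000: state=(-1.854, -0.385)
t=3.200: state=(-1.884, 0.052)
t=3.300: state=(-1.871, 0.212)

(x, y) = (-1.871, 0.212)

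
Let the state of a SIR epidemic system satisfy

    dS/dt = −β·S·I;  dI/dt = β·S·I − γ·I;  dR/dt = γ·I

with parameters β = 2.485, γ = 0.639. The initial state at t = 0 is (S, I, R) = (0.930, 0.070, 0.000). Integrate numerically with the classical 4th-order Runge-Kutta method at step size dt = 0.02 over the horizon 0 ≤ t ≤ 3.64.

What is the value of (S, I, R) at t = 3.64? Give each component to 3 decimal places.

(S, I, R) = (0.063, 0.245, 0.692)

t=0.000: state=(0.930, 0.070, 0.000)
step 1 (dt=0.02): k1=(-0.162, 0.117, 0.045), k2=(-0.164, 0.119, 0.045), k3=(-0.164, 0.119, 0.045), k4=(-0.167, 0.120, 0.046); state += dt/6·(k1+2k2+2k3+k4)
t=0.020: state=(0.927, 0.072, 0.001)
t=0.040: state=(0.923, 0.075, 0.002)
t=0.060: state=(0.920, 0.077, 0.003)
continuing one RK4 step at a time; state shown every 10 steps (Δt=0.2):
t=0.200: state=(0.892, 0.097, 0.011)
t=0.400: state=(0.844, 0.131, 0.025)
t=0.600: state=(0.782, 0.173, 0.044)
t=0.800: state=(0.709, 0.221, 0.070)
t=1.000: state=(0.628, 0.271, 0.101)
t=1.200: state=(0.542, 0.319, 0.139)
t=1.400: state=(0.458, 0.360, 0.182)
t=1.600: state=(0.380, 0.390, 0.230)
t=1.800: state=(0.311, 0.407, 0.282)
t=2.000: state=(0.254, 0.412, 0.334)
t=2.200: state=(0.207, 0.407, 0.386)
t=2.400: state=(0.170, 0.393, 0.438)
t=2.600: state=(0.140, 0.373, 0.487)
t=2.800: state=(0.117, 0.350, 0.533)
t=3.000: state=(0.099, 0.325, 0.576)
t=3.200: state=(0.085, 0.299, 0.616)
t=3.400: state=(0.074, 0.274, 0.653)
t=3.600: state=(0.065, 0.249, 0.686)
t=3.640: state=(0.063, 0.245, 0.692)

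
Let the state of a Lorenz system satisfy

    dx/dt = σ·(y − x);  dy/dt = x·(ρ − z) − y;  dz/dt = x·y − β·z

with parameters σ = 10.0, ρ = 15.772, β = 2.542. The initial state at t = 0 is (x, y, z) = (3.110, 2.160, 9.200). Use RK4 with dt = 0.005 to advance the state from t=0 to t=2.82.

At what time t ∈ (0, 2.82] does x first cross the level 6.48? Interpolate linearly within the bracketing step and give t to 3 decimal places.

t=0.000: state=(3.110, 2.160, 9.200)
step 1 (dt=0.005): k1=(-9.500, 18.279, -16.669), k2=(-8.806, 18.206, -16.473), k3=(-8.825, 18.216, -16.471), k4=(-8.148, 18.150, -16.276); state += dt/6·(k1+2k2+2k3+k4)
t=0.005: state=(3.066, 2.251, 9.118)
t=0.010: state=(3.028, 2.342, 9.037)
t=0.015: state=(2.997, 2.432, 8.959)
continuing one RK4 step at a time; state shown every 20 steps (Δt=0.1):
t=0.100: state=(3.184, 4.034, 7.962)
t=0.200: state=(4.595, 6.530, 7.981)
t=0.280: state=(6.426, 9.002, 9.644)
next step: t=0.285: state=(6.556, 9.153, 9.815) — x has crossed 6.48
linear interpolation between t=0.280 (6.42640) and t=0.285 (6.55575) → t≈0.282

t = 0.282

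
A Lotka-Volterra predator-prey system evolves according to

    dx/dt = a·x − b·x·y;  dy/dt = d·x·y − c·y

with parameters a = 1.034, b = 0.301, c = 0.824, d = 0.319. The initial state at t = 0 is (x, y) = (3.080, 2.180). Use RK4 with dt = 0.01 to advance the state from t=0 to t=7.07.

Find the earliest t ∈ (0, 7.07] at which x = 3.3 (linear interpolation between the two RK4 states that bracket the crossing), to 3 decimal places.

t = 0.188

t=0.000: state=(3.080, 2.180)
step 1 (dt=0.01): k1=(1.164, 0.346), k2=(1.164, 0.350), k3=(1.164, 0.350), k4=(1.165, 0.354); state += dt/6·(k1+2k2+2k3+k4)
t=0.010: state=(3.092, 2.183)
t=0.020: state=(3.103, 2.187)
t=0.030: state=(3.115, 2.191)
t=0.180: state=(3.290, 2.257)
next step: t=0.190: state=(3.302, 2.262) — x has crossed 3.3
linear interpolation between t=0.180 (3.29035) and t=0.190 (3.30201) → t≈0.188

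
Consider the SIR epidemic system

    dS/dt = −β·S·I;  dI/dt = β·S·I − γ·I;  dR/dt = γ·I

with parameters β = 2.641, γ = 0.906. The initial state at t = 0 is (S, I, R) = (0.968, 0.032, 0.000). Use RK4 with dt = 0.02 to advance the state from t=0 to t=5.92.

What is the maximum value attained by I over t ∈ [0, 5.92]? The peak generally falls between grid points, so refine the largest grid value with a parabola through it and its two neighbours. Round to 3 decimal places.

t=0.000: state=(0.968, 0.032, 0.000)
step 1 (dt=0.02): k1=(-0.082, 0.053, 0.029), k2=(-0.083, 0.054, 0.029), k3=(-0.083, 0.054, 0.029), k4=(-0.084, 0.054, 0.030); state += dt/6·(k1+2k2+2k3+k4)
t=0.020: state=(0.966, 0.033, 0.001)
t=0.040: state=(0.965, 0.034, 0.001)
t=0.060: state=(0.963, 0.035, 0.002)
continuing one RK4 step at a time; state shown every 10 steps (Δt=0.2):
t=0.200: state=(0.949, 0.044, 0.007)
t=0.400: state=(0.923, 0.061, 0.016)
t=0.600: state=(0.889, 0.082, 0.029)
t=0.800: state=(0.846, 0.108, 0.046)
t=1.000: state=(0.793, 0.139, 0.068)
t=1.200: state=(0.730, 0.173, 0.097)
t=1.400: state=(0.660, 0.208, 0.131)
t=1.600: state=(0.586, 0.242, 0.172)
t=1.800: state=(0.512, 0.270, 0.218)
t=2.000: state=(0.442, 0.289, 0.269)
t=2.200: state=(0.378, 0.299, 0.323)
t=2.400: state=(0.322, 0.300, 0.377)
t=2.600: state=(0.275, 0.293, 0.431)
t=2.800: state=(0.237, 0.280, 0.483)
t=3.000: state=(0.205, 0.263, 0.532)
t=3.200: state=(0.179, 0.242, 0.578)
t=3.400: state=(0.159, 0.221, 0.620)
t=3.600: state=(0.142, 0.200, 0.658)
t=3.800: state=(0.129, 0.179, 0.693)
t=4.000: state=(0.118, 0.159, 0.723)
t=4.200: state=(0.109, 0.141, 0.750)
t=4.400: state=(0.101, 0.124, 0.774)
t=4.600: state=(0.095, 0.109, 0.796)
t=4.800: state=(0.090, 0.096, 0.814)
t=5.000: state=(0.086, 0.084, 0.830)
t=5.200: state=(0.083, 0.073, 0.844)
t=5.400: state=(0.080, 0.064, 0.857)
t=5.600: state=(0.077, 0.055, 0.868)
t=5.800: state=(0.075, 0.048, 0.877)
t=5.920: state=(0.074, 0.044, 0.882)
largest grid value and its neighbours: I(2.300)=0.30103, I(2.320)=0.30108, I(2.340)=0.30105
parabola through these three points peaks at t≈2.322 with I≈0.30108

max I = 0.301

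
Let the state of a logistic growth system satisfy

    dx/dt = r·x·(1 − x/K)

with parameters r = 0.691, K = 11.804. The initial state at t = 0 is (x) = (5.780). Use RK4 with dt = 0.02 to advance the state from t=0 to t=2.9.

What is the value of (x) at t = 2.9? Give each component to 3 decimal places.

(x) = (10.350)

t=0.000: state=(5.780)
step 1 (dt=0.02): k1=(2.038), k2=(2.039), k3=(2.039), k4=(2.039); state += dt/6·(k1+2k2+2k3+k4)
t=0.020: state=(5.821)
t=0.040: state=(5.862)
t=0.060: state=(5.902)
continuing one RK4 step at a time; state shown every 5 steps (Δt=0.1):
t=0.100: state=(5.984)
t=0.200: state=(6.188)
t=0.300: state=(6.391)
t=0.400: state=(6.592)
t=0.500: state=(6.793)
t=0.600: state=(6.991)
t=0.700: state=(7.187)
t=0.800: state=(7.379)
t=0.900: state=(7.569)
t=1.000: state=(7.754)
t=1.100: state=(7.936)
t=1.200: state=(8.114)
t=1.300: state=(8.287)
t=1.400: state=(8.455)
t=1.500: state=(8.618)
t=1.600: state=(8.776)
t=1.700: state=(8.929)
t=1.800: state=(9.077)
t=1.900: state=(9.219)
t=2.000: state=(9.356)
t=2.100: state=(9.487)
t=2.200: state=(9.613)
t=2.300: state=(9.734)
t=2.400: state=(9.849)
t=2.500: state=(9.959)
t=2.600: state=(10.064)
t=2.700: state=(10.164)
t=2.800: state=(10.259)
t=2.900: state=(10.350)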